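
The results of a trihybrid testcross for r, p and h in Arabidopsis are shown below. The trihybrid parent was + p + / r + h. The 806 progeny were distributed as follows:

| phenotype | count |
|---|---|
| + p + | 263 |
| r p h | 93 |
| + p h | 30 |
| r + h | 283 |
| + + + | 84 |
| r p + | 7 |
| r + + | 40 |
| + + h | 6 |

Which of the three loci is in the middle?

The two rarest classes, r p + and + + h, are the double crossovers. Comparing them with the parentals, only the r allele has switched, so r is the middle locus and the order is h – r – p.

r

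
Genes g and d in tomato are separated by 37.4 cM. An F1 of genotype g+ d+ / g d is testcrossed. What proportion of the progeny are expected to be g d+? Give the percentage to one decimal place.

18.7%

A map distance of 37.4 cM corresponds to a recombination frequency of 0.374.
The F1 is g+ d+ / g d, so g d+ is a recombinant gamete class with expected frequency r/2 = 0.374/2 = 0.1870.
That is 0.1870 = 18.7% of the progeny.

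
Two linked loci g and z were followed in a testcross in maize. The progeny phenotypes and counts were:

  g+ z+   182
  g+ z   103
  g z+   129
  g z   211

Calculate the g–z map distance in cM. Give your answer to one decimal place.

37.1 cM

The two most frequent classes, g+ z+ (182) and g z (211), are the parental types, so the F1 was g+ z+ / g z.
The recombinant classes are g+ z and g z+: 103 + 129 = 232.
Recombination frequency = 232/625 = 0.3712 ≈ 37.1%, i.e. 37.1 cM.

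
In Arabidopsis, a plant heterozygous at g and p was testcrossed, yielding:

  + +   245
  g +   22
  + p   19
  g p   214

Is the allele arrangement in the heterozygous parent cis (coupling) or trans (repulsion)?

cis

The two most frequent classes are + + (245) and g p (214); these are the parental (non-recombinant) types.
So the F1 carried + + on one chromosome and g p on the other — the recessive alleles are on the same chromosome (cis / coupling).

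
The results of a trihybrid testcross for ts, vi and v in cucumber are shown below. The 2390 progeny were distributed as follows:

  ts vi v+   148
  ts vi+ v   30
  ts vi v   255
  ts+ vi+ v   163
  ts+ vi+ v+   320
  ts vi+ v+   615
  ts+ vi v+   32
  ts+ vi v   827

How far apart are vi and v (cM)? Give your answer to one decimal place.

15.6 cM

The two most frequent reciprocal classes, ts vi+ v+ and ts+ vi v, are the parental types, so the F1 was ts vi+ v+ / ts+ vi v.
The two rarest classes, ts vi+ v and ts+ vi v+, are the double crossovers. Comparing them with the parentals, only the v allele has switched, so v is the middle locus and the order is vi – v – ts.
Crossovers in the vi–v interval produce the single-crossover classes ts vi v+ and ts+ vi+ v (148 + 163 = 311) plus the double crossovers (62).
RF(vi–v) = (311 + 62) / 2390 = 373/2390 = 0.1561 → 15.6 cM.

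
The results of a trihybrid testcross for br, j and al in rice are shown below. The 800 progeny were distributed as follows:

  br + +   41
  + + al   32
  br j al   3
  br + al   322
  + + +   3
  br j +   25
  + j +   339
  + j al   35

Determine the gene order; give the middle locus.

The two most frequent reciprocal classes, br + al and + j +, are the parental types, so the F1 was br + al / + j +.
The two rarest classes, br j al and + + +, are the double crossovers. Comparing them with the parentals, only the j allele has switched, so j is the middle locus and the order is br – j – al.

j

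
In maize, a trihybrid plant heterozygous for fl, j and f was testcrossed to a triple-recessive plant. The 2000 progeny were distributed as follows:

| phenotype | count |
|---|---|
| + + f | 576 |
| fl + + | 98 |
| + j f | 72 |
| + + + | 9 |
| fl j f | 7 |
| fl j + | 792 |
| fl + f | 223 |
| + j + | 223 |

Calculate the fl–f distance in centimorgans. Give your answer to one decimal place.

23.1 centimorgans

The two most frequent reciprocal classes, + + f and fl j +, are the parental types, so the F1 was + + f / fl j +.
The two rarest classes, + + + and fl j f, are the double crossovers. Comparing them with the parentals, only the f allele has switched, so f is the middle locus and the order is j – f – fl.
Crossovers in the f–fl interval produce the single-crossover classes fl + f and + j + (223 + 223 = 446) plus the double crossovers (16).
RF(f–fl) = (446 + 16) / 2000 = 462/2000 = 0.2310 → 23.1 centimorgans.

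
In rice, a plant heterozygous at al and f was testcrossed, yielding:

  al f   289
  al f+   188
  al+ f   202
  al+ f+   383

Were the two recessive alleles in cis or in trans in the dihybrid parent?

cis

The two most frequent classes are al+ f+ (383) and al f (289); these are the parental (non-recombinant) types.
So the F1 carried al+ f+ on one chromosome and al f on the other — the recessive alleles are on the same chromosome (cis / coupling).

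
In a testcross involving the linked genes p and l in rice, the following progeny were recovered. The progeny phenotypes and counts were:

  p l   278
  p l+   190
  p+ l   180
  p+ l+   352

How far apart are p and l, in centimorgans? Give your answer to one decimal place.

37.0 centimorgans

The two most frequent classes, p+ l+ (352) and p l (278), are the parental types, so the F1 was p+ l+ / p l.
The recombinant classes are p+ l and p l+: 180 + 190 = 370.
Recombination frequency = 370/1000 = 0.3700 ≈ 37.0%, i.e. 37.0 centimorgans.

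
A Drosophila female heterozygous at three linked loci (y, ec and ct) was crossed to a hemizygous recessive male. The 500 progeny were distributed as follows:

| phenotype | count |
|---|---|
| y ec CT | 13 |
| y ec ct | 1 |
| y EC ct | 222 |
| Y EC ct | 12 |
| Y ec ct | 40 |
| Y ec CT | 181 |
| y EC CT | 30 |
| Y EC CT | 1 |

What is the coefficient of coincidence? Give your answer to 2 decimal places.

0.51

The two most frequent reciprocal classes, y EC ct and Y ec CT, are the parental types, so the F1 was y EC ct / Y ec CT.
The two rarest classes, y ec ct and Y EC CT, are the double crossovers. Comparing them with the parentals, only the ec allele has switched, so ec is the middle locus and the order is ct – ec – y.
ct–ec: (70 + 2)/500 = 0.1440; ec–y: (25 + 2)/500 = 0.0540.
Expected DCO frequency = 0.1440 × 0.0540 ≈ 0.00778; observed = 2/500 ≈ 0.00400.
Coefficient of coincidence = 0.00400/0.00778 ≈ 0.51.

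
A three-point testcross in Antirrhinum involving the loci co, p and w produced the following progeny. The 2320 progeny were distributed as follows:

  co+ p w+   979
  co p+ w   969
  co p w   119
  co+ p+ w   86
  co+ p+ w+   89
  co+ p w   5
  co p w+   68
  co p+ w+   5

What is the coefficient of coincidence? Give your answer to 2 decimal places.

0.65

The two most frequent reciprocal classes, co p+ w and co+ p w+, are the parental types, so the F1 was co p+ w / co+ p w+.
The two rarest classes, co p+ w+ and co+ p w, are the double crossovers. Comparing them with the parentals, only the w allele has switched, so w is the middle locus and the order is co – w – p.
co–w: (154 + 10)/2320 = 0.0707; w–p: (208 + 10)/2320 = 0.0940.
Expected DCO frequency = 0.0707 × 0.0940 ≈ 0.00665; observed = 10/2320 ≈ 0.00431.
Coefficient of coincidence = 0.00431/0.00665 ≈ 0.65.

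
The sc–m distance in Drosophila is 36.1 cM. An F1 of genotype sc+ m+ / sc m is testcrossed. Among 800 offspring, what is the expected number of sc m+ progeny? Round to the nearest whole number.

144

A map distance of 36.1 cM corresponds to a recombination frequency of 0.361.
The F1 is sc+ m+ / sc m, so sc m+ is a recombinant gamete class with expected frequency r/2 = 0.361/2 = 0.1805.
Expected number = 0.1805 × 800 = 144.40 ≈ 144.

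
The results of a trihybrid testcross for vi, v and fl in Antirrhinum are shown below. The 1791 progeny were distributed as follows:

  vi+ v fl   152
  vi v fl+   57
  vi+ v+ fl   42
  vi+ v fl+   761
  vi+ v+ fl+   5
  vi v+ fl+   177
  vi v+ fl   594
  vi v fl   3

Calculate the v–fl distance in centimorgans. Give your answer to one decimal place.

The two most frequent reciprocal classes, vi+ v fl+ and vi v+ fl, are the parental types, so the F1 was vi+ v fl+ / vi v+ fl.
The two rarest classes, vi+ v+ fl+ and vi v fl, are the double crossovers. Comparing them with the parentals, only the v allele has switched, so v is the middle locus and the order is vi – v – fl.
Crossovers in the v–fl interval produce the single-crossover classes vi+ v fl and vi v+ fl+ (152 + 177 = 329) plus the double crossovers (8).
RF(v–fl) = (329 + 8) / 1791 = 337/1791 = 0.1882 → 18.8 centimorgans.

18.8 centimorgans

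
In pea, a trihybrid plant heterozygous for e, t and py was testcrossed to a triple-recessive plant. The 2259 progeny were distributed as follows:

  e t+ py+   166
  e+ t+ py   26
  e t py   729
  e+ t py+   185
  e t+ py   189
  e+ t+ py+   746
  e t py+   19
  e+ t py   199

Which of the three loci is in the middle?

The two most frequent reciprocal classes, e+ t+ py+ and e t py, are the parental types, so the F1 was e+ t+ py+ / e t py.
The two rarest classes, e+ t+ py and e t py+, are the double crossovers. Comparing them with the parentals, only the py allele has switched, so py is the middle locus and the order is t – py – e.

py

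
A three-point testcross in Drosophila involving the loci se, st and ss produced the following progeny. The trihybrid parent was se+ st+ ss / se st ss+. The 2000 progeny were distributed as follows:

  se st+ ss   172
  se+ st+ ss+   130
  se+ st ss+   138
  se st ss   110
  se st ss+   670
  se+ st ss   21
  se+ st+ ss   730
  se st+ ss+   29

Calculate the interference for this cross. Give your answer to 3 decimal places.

0.042

The two rarest classes, se+ st ss and se st+ ss+, are the double crossovers. Comparing them with the parentals, only the st allele has switched, so st is the middle locus and the order is ss – st – se.
ss–st: (240 + 50)/2000 = 0.1450; st–se: (310 + 50)/2000 = 0.1800.
Expected DCO frequency = 0.1450 × 0.1800 ≈ 0.02610; observed = 50/2000 ≈ 0.02500.
Coefficient of coincidence = 0.02500/0.02610 ≈ 0.958; interference = 1 − 0.958 = 0.042.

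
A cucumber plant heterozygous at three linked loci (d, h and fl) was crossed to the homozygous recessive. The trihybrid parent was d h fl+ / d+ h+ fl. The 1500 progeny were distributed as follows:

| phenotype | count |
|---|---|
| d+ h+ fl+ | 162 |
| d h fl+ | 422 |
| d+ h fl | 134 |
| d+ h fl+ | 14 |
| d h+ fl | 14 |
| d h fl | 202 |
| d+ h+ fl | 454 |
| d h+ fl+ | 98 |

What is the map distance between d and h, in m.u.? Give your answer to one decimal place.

The two rarest classes, d+ h fl+ and d h+ fl, are the double crossovers. Comparing them with the parentals, only the d allele has switched, so d is the middle locus and the order is h – d – fl.
Crossovers in the h–d interval produce the single-crossover classes d h+ fl+ and d+ h fl (98 + 134 = 232) plus the double crossovers (28).
RF(h–d) = (232 + 28) / 1500 = 260/1500 = 0.1733 → 17.3 m.u.

17.3 m.u.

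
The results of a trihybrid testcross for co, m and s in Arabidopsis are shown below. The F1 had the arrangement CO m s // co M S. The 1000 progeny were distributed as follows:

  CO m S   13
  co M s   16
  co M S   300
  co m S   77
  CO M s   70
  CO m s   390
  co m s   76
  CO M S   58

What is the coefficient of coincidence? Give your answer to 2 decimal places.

1.01

The two rarest classes, CO m S and co M s, are the double crossovers. Comparing them with the parentals, only the s allele has switched, so s is the middle locus and the order is m – s – co.
m–s: (147 + 29)/1000 = 0.1760; s–co: (134 + 29)/1000 = 0.1630.
Expected DCO frequency = 0.1760 × 0.1630 ≈ 0.02869; observed = 29/1000 ≈ 0.02900.
Coefficient of coincidence = 0.02900/0.02869 ≈ 1.01.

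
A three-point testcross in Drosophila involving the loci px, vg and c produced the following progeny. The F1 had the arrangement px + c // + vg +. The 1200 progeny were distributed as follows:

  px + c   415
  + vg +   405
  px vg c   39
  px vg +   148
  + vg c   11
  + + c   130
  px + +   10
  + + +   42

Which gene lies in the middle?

c

The two rarest classes, px + + and + vg c, are the double crossovers. Comparing them with the parentals, only the c allele has switched, so c is the middle locus and the order is px – c – vg.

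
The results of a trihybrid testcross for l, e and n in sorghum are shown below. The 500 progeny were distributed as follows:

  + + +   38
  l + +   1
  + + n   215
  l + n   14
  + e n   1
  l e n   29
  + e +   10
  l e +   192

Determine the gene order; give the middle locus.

The two most frequent reciprocal classes, + + n and l e +, are the parental types, so the F1 was + + n / l e +.
The two rarest classes, + e n and l + +, are the double crossovers. Comparing them with the parentals, only the e allele has switched, so e is the middle locus and the order is l – e – n.

e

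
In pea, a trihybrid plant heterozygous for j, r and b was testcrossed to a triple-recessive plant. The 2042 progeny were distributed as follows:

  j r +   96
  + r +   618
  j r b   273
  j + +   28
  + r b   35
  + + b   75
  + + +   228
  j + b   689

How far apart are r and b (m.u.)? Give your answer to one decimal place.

The two most frequent reciprocal classes, + r + and j + b, are the parental types, so the F1 was + r + / j + b.
The two rarest classes, + r b and j + +, are the double crossovers. Comparing them with the parentals, only the b allele has switched, so b is the middle locus and the order is r – b – j.
Crossovers in the r–b interval produce the single-crossover classes + + + and j r b (228 + 273 = 501) plus the double crossovers (63).
RF(r–b) = (501 + 63) / 2042 = 564/2042 = 0.2762 → 27.6 m.u.

27.6 m.u.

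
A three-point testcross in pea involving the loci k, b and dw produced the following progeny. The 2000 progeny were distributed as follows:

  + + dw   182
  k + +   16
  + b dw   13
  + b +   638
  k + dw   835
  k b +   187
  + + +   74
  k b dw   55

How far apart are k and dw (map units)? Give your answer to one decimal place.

19.9 map units

The two most frequent reciprocal classes, k + dw and + b +, are the parental types, so the F1 was k + dw / + b +.
The two rarest classes, k + + and + b dw, are the double crossovers. Comparing them with the parentals, only the dw allele has switched, so dw is the middle locus and the order is k – dw – b.
Crossovers in the k–dw interval produce the single-crossover classes + + dw and k b + (182 + 187 = 369) plus the double crossovers (29).
RF(k–dw) = (369 + 29) / 2000 = 398/2000 = 0.1990 → 19.9 map units.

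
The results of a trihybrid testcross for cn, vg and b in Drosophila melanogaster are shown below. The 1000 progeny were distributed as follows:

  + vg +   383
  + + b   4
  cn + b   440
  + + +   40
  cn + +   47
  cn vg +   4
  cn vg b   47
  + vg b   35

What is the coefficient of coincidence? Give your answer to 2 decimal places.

0.94

The two most frequent reciprocal classes, + vg + and cn + b, are the parental types, so the F1 was + vg + / cn + b.
The two rarest classes, cn vg + and + + b, are the double crossovers. Comparing them with the parentals, only the cn allele has switched, so cn is the middle locus and the order is vg – cn – b.
vg–cn: (87 + 8)/1000 = 0.0950; cn–b: (82 + 8)/1000 = 0.0900.
Expected DCO frequency = 0.0950 × 0.0900 ≈ 0.00855; observed = 8/1000 ≈ 0.00800.
Coefficient of coincidence = 0.00800/0.00855 ≈ 0.94.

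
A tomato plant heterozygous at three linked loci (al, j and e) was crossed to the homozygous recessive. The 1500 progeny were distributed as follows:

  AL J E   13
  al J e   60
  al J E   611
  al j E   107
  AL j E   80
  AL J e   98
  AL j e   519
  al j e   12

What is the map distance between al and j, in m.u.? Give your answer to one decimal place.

The two most frequent reciprocal classes, al J E and AL j e, are the parental types, so the F1 was al J E / AL j e.
The two rarest classes, AL J E and al j e, are the double crossovers. Comparing them with the parentals, only the al allele has switched, so al is the middle locus and the order is e – al – j.
Crossovers in the al–j interval produce the single-crossover classes al j E and AL J e (107 + 98 = 205) plus the double crossovers (25).
RF(al–j) = (205 + 25) / 1500 = 230/1500 = 0.1533 → 15.3 m.u.

15.3 m.u.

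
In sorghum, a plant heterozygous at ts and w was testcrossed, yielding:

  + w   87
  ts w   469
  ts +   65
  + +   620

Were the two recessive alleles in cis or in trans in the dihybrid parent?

The two most frequent classes are + + (620) and ts w (469); these are the parental (non-recombinant) types.
So the F1 carried + + on one chromosome and ts w on the other — the recessive alleles are on the same chromosome (cis / coupling).

cis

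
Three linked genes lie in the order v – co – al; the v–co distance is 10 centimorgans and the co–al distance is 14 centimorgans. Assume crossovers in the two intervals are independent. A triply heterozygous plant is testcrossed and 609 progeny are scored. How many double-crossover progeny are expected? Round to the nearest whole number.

Map distances give recombination frequencies of 0.100 and 0.140 for the two intervals.
With no interference, expected double-crossover frequency = 0.100 × 0.140 = 0.01400.
Expected number = 0.01400 × 609 = 8.53 ≈ 9.

9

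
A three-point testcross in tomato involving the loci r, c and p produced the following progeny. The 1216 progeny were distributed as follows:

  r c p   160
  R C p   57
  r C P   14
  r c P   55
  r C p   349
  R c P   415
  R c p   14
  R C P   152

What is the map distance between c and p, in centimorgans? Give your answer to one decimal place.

The two most frequent reciprocal classes, R c P and r C p, are the parental types, so the F1 was R c P / r C p.
The two rarest classes, R c p and r C P, are the double crossovers. Comparing them with the parentals, only the p allele has switched, so p is the middle locus and the order is r – p – c.
Crossovers in the p–c interval produce the single-crossover classes R C P and r c p (152 + 160 = 312) plus the double crossovers (28).
RF(p–c) = (312 + 28) / 1216 = 340/1216 = 0.2796 → 28.0 centimorgans.

28.0 centimorgans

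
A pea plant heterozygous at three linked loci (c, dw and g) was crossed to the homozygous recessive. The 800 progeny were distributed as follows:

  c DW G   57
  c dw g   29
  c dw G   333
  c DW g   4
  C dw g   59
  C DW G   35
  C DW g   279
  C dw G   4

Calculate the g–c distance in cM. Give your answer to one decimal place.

9.0 cM

The two most frequent reciprocal classes, c dw G and C DW g, are the parental types, so the F1 was c dw G / C DW g.
The two rarest classes, C dw G and c DW g, are the double crossovers. Comparing them with the parentals, only the c allele has switched, so c is the middle locus and the order is dw – c – g.
Crossovers in the c–g interval produce the single-crossover classes c dw g and C DW G (29 + 35 = 64) plus the double crossovers (8).
RF(c–g) = (64 + 8) / 800 = 72/800 = 0.0900 → 9.0 cM.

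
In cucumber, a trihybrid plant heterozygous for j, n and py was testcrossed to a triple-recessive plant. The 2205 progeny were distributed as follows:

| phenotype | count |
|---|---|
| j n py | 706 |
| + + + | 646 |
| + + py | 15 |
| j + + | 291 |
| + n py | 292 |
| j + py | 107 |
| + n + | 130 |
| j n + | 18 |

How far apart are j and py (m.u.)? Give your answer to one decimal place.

The two most frequent reciprocal classes, j n py and + + +, are the parental types, so the F1 was j n py / + + +.
The two rarest classes, j n + and + + py, are the double crossovers. Comparing them with the parentals, only the py allele has switched, so py is the middle locus and the order is j – py – n.
Crossovers in the j–py interval produce the single-crossover classes + n py and j + + (292 + 291 = 583) plus the double crossovers (33).
RF(j–py) = (583 + 33) / 2205 = 616/2205 = 0.2794 → 27.9 m.u.

27.9 m.u.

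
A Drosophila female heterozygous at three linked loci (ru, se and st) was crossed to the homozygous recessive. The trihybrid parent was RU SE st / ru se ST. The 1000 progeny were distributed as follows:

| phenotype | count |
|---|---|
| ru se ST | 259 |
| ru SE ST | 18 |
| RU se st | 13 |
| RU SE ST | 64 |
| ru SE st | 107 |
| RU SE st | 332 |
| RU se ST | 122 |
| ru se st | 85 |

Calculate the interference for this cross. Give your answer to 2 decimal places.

0.34

The two rarest classes, RU se st and ru SE ST, are the double crossovers. Comparing them with the parentals, only the se allele has switched, so se is the middle locus and the order is st – se – ru.
st–se: (149 + 31)/1000 = 0.1800; se–ru: (229 + 31)/1000 = 0.2600.
Expected DCO frequency = 0.1800 × 0.2600 ≈ 0.04680; observed = 31/1000 ≈ 0.03100.
Coefficient of coincidence = 0.03100/0.04680 ≈ 0.66; interference = 1 − 0.66 = 0.34.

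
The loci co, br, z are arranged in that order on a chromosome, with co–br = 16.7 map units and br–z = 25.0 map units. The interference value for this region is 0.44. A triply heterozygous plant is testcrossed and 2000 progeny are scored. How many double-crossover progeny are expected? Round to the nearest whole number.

47

Map distances give recombination frequencies of 0.167 and 0.250 for the two intervals.
With interference 0.44 (so coincidence = 0.56), expected double-crossover frequency = 0.167 × 0.250 × 0.56 = 0.02338.
Expected number = 0.02338 × 2000 = 46.76 ≈ 47.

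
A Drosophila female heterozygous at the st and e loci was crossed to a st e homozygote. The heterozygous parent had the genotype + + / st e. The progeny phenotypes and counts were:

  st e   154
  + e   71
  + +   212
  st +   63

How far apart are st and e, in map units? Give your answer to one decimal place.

26.8 map units

The recombinant classes are + e and st +: 71 + 63 = 134.
Recombination frequency = 134/500 = 0.2680 ≈ 26.8%, i.e. 26.8 map units.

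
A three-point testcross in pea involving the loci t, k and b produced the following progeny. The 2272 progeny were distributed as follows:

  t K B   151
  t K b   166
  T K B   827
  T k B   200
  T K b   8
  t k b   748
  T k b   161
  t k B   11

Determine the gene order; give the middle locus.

The two most frequent reciprocal classes, t k b and T K B, are the parental types, so the F1 was t k b / T K B.
The two rarest classes, t k B and T K b, are the double crossovers. Comparing them with the parentals, only the b allele has switched, so b is the middle locus and the order is k – b – t.

b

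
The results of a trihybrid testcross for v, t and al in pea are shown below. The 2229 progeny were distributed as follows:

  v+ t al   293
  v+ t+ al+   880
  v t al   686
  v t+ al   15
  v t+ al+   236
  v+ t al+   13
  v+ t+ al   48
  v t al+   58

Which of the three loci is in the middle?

t

The two most frequent reciprocal classes, v+ t+ al+ and v t al, are the parental types, so the F1 was v+ t+ al+ / v t al.
The two rarest classes, v+ t al+ and v t+ al, are the double crossovers. Comparing them with the parentals, only the t allele has switched, so t is the middle locus and the order is al – t – v.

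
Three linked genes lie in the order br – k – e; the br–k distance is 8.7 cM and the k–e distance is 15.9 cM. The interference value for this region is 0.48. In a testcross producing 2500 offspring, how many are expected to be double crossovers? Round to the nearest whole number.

18

Map distances give recombination frequencies of 0.087 and 0.159 for the two intervals.
With interference 0.48 (so coincidence = 0.52), expected double-crossover frequency = 0.087 × 0.159 × 0.52 = 0.00719.
Expected number = 0.00719 × 2500 = 17.98 ≈ 18.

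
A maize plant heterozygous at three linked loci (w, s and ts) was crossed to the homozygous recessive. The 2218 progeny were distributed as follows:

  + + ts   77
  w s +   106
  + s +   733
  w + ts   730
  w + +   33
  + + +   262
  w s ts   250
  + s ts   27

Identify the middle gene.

ts

The two most frequent reciprocal classes, w + ts and + s +, are the parental types, so the F1 was w + ts / + s +.
The two rarest classes, w + + and + s ts, are the double crossovers. Comparing them with the parentals, only the ts allele has switched, so ts is the middle locus and the order is s – ts – w.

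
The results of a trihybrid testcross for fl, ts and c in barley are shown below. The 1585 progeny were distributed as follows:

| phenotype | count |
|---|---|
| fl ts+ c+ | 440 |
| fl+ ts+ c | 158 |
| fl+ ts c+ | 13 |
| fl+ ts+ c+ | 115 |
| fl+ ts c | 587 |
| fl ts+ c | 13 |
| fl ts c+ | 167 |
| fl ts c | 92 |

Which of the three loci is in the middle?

The two most frequent reciprocal classes, fl+ ts c and fl ts+ c+, are the parental types, so the F1 was fl+ ts c / fl ts+ c+.
The two rarest classes, fl+ ts c+ and fl ts+ c, are the double crossovers. Comparing them with the parentals, only the c allele has switched, so c is the middle locus and the order is fl – c – ts.

c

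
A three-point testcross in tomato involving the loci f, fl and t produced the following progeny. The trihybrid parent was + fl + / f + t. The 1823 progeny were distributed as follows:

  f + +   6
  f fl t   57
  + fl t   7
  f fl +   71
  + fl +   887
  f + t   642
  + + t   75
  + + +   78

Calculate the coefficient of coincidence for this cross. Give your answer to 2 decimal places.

1.01

The two rarest classes, + fl t and f + +, are the double crossovers. Comparing them with the parentals, only the t allele has switched, so t is the middle locus and the order is f – t – fl.
f–t: (146 + 13)/1823 = 0.0872; t–fl: (135 + 13)/1823 = 0.0812.
Expected DCO frequency = 0.0872 × 0.0812 ≈ 0.00708; observed = 13/1823 ≈ 0.00713.
Coefficient of coincidence = 0.00713/0.00708 ≈ 1.01.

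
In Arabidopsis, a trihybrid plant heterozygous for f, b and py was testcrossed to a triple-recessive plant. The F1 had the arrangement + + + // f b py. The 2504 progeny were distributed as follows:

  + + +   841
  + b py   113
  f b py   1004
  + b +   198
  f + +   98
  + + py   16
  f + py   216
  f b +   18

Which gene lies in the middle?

py

The two rarest classes, + + py and f b +, are the double crossovers. Comparing them with the parentals, only the py allele has switched, so py is the middle locus and the order is f – py – b.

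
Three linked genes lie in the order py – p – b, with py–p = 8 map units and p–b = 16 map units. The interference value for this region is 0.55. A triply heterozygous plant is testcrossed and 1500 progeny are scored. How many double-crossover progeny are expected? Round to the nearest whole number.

Map distances give recombination frequencies of 0.080 and 0.160 for the two intervals.
With interference 0.55 (so coincidence = 0.45), expected double-crossover frequency = 0.080 × 0.160 × 0.45 = 0.00576.
Expected number = 0.00576 × 1500 = 8.64 ≈ 9.

9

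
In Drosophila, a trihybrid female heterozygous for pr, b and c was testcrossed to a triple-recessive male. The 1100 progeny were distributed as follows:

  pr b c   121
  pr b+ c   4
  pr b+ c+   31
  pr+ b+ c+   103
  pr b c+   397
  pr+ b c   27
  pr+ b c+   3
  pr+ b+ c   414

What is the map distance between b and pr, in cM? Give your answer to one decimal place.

5.9 cM

The two most frequent reciprocal classes, pr b c+ and pr+ b+ c, are the parental types, so the F1 was pr b c+ / pr+ b+ c.
The two rarest classes, pr+ b c+ and pr b+ c, are the double crossovers. Comparing them with the parentals, only the pr allele has switched, so pr is the middle locus and the order is b – pr – c.
Crossovers in the b–pr interval produce the single-crossover classes pr b+ c+ and pr+ b c (31 + 27 = 58) plus the double crossovers (7).
RF(b–pr) = (58 + 7) / 1100 = 65/1100 = 0.0591 → 5.9 cM.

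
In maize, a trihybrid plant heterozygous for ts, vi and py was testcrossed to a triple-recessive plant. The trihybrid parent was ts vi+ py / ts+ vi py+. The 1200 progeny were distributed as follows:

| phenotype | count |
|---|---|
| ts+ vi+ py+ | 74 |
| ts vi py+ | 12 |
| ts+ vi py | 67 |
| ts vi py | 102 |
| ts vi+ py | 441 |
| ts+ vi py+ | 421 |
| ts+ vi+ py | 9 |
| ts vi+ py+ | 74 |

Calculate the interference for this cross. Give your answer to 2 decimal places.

0.21

The two rarest classes, ts+ vi+ py and ts vi py+, are the double crossovers. Comparing them with the parentals, only the ts allele has switched, so ts is the middle locus and the order is vi – ts – py.
vi–ts: (176 + 21)/1200 = 0.1642; ts–py: (141 + 21)/1200 = 0.1350.
Expected DCO frequency = 0.1642 × 0.1350 ≈ 0.02217; observed = 21/1200 ≈ 0.01750.
Coefficient of coincidence = 0.01750/0.02217 ≈ 0.79; interference = 1 − 0.79 = 0.21.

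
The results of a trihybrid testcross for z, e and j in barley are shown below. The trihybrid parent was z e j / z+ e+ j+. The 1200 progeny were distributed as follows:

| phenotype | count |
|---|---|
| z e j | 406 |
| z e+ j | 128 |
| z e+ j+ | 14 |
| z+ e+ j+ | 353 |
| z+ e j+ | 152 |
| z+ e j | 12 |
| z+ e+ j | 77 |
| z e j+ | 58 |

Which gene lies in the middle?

The two rarest classes, z+ e j and z e+ j+, are the double crossovers. Comparing them with the parentals, only the z allele has switched, so z is the middle locus and the order is j – z – e.

z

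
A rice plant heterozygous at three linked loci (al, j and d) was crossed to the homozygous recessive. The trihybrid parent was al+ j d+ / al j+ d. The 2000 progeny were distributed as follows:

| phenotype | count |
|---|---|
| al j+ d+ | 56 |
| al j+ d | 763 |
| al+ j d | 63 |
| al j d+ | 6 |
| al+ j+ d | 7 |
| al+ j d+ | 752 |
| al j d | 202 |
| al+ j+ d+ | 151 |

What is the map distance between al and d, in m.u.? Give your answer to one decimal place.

6.6 m.u.

The two rarest classes, al j d+ and al+ j+ d, are the double crossovers. Comparing them with the parentals, only the al allele has switched, so al is the middle locus and the order is j – al – d.
Crossovers in the al–d interval produce the single-crossover classes al+ j d and al j+ d+ (63 + 56 = 119) plus the double crossovers (13).
RF(al–d) = (119 + 13) / 2000 = 132/2000 = 0.0660 → 6.6 m.u.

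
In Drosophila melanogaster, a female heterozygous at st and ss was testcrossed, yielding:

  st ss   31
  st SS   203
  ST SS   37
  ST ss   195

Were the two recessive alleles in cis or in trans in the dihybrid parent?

The two most frequent classes are ST ss (195) and st SS (203); these are the parental (non-recombinant) types.
So the F1 carried ST ss on one chromosome and st SS on the other — the recessive alleles are on opposite chromosomes (trans / repulsion).

trans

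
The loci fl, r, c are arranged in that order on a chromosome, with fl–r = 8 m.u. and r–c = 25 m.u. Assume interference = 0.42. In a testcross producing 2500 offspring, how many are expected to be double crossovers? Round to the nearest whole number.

Map distances give recombination frequencies of 0.080 and 0.250 for the two intervals.
With interference 0.42 (so coincidence = 0.58), expected double-crossover frequency = 0.080 × 0.250 × 0.58 = 0.01160.
Expected number = 0.01160 × 2500 = 29.00 ≈ 29.

29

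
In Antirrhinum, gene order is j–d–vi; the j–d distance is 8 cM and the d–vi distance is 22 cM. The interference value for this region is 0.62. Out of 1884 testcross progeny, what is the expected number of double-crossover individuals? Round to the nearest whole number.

Map distances give recombination frequencies of 0.080 and 0.220 for the two intervals.
With interference 0.62 (so coincidence = 0.38), expected double-crossover frequency = 0.080 × 0.220 × 0.38 = 0.00669.
Expected number = 0.00669 × 1884 = 12.60 ≈ 13.

13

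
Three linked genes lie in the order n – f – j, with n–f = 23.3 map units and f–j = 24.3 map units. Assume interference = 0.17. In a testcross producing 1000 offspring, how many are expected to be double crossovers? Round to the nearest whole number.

Map distances give recombination frequencies of 0.233 and 0.243 for the two intervals.
With interference 0.17 (so coincidence = 0.83), expected double-crossover frequency = 0.233 × 0.243 × 0.83 = 0.04699.
Expected number = 0.04699 × 1000 = 46.99 ≈ 47.

47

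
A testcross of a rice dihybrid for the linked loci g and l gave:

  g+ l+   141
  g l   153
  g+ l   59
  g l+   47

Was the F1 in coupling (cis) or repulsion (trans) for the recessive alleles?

cis

The two most frequent classes are g+ l+ (141) and g l (153); these are the parental (non-recombinant) types.
So the F1 carried g+ l+ on one chromosome and g l on the other — the recessive alleles are on the same chromosome (cis / coupling).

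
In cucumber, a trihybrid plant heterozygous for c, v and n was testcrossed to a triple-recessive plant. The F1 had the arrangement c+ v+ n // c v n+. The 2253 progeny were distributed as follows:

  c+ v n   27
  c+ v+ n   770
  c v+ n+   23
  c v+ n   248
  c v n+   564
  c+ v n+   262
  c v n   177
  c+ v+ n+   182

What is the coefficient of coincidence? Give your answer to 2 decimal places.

0.49

The two rarest classes, c+ v n and c v+ n+, are the double crossovers. Comparing them with the parentals, only the v allele has switched, so v is the middle locus and the order is c – v – n.
c–v: (510 + 50)/2253 = 0.2486; v–n: (359 + 50)/2253 = 0.1815.
Expected DCO frequency = 0.2486 × 0.1815 ≈ 0.04512; observed = 50/2253 ≈ 0.02219.
Coefficient of coincidence = 0.02219/0.04512 ≈ 0.49.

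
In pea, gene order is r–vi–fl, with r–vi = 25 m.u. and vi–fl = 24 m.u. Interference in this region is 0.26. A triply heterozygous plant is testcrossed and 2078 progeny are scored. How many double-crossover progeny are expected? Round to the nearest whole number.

Map distances give recombination frequencies of 0.250 and 0.240 for the two intervals.
With interference 0.26 (so coincidence = 0.74), expected double-crossover frequency = 0.250 × 0.240 × 0.74 = 0.04440.
Expected number = 0.04440 × 2078 = 92.26 ≈ 92.

92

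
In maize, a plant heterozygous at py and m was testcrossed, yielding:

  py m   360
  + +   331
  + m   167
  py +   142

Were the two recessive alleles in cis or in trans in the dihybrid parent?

The two most frequent classes are + + (331) and py m (360); these are the parental (non-recombinant) types.
So the F1 carried + + on one chromosome and py m on the other — the recessive alleles are on the same chromosome (cis / coupling).

cis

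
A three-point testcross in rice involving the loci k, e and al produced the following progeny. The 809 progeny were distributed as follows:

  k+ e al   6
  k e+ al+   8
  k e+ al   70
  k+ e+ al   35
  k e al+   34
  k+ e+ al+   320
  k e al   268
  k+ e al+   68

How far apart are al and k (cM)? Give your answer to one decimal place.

The two most frequent reciprocal classes, k e al and k+ e+ al+, are the parental types, so the F1 was k e al / k+ e+ al+.
The two rarest classes, k+ e al and k e+ al+, are the double crossovers. Comparing them with the parentals, only the k allele has switched, so k is the middle locus and the order is e – k – al.
Crossovers in the k–al interval produce the single-crossover classes k e al+ and k+ e+ al (34 + 35 = 69) plus the double crossovers (14).
RF(k–al) = (69 + 14) / 809 = 83/809 = 0.1026 → 10.3 cM.

10.3 cM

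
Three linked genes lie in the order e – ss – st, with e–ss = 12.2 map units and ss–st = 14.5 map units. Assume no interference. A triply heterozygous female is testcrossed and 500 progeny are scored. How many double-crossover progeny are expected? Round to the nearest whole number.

Map distances give recombination frequencies of 0.122 and 0.145 for the two intervals.
With no interference, expected double-crossover frequency = 0.122 × 0.145 = 0.01769.
Expected number = 0.01769 × 500 = 8.84 ≈ 9.

9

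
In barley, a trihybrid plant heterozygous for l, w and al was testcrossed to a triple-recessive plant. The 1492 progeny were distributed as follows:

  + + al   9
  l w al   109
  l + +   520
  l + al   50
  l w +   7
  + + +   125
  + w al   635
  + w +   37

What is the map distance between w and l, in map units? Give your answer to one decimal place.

16.8 map units

The two most frequent reciprocal classes, + w al and l + +, are the parental types, so the F1 was + w al / l + +.
The two rarest classes, + + al and l w +, are the double crossovers. Comparing them with the parentals, only the w allele has switched, so w is the middle locus and the order is l – w – al.
Crossovers in the l–w interval produce the single-crossover classes l w al and + + + (109 + 125 = 234) plus the double crossovers (16).
RF(l–w) = (234 + 16) / 1492 = 250/1492 = 0.1676 → 16.8 map units.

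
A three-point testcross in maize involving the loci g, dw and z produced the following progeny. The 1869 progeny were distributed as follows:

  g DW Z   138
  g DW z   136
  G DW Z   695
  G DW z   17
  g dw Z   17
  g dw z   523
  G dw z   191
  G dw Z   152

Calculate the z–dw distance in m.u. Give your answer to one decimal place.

17.2 m.u.

The two most frequent reciprocal classes, G DW Z and g dw z, are the parental types, so the F1 was G DW Z / g dw z.
The two rarest classes, G DW z and g dw Z, are the double crossovers. Comparing them with the parentals, only the z allele has switched, so z is the middle locus and the order is dw – z – g.
Crossovers in the dw–z interval produce the single-crossover classes G dw Z and g DW z (152 + 136 = 288) plus the double crossovers (34).
RF(dw–z) = (288 + 34) / 1869 = 322/1869 = 0.1723 → 17.2 m.u.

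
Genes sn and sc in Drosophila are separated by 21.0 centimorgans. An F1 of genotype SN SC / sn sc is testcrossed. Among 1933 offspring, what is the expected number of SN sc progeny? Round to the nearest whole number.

A map distance of 21.0 centimorgans corresponds to a recombination frequency of 0.210.
The F1 is SN SC / sn sc, so SN sc is a recombinant gamete class with expected frequency r/2 = 0.210/2 = 0.1050.
Expected number = 0.1050 × 1933 = 202.97 ≈ 203.

203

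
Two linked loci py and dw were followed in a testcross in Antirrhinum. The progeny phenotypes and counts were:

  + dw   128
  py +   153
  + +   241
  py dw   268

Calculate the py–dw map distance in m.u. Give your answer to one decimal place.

35.6 m.u.

The two most frequent classes, + + (241) and py dw (268), are the parental types, so the F1 was + + / py dw.
The recombinant classes are + dw and py +: 128 + 153 = 281.
Recombination frequency = 281/790 = 0.3557 ≈ 35.6%, i.e. 35.6 m.u.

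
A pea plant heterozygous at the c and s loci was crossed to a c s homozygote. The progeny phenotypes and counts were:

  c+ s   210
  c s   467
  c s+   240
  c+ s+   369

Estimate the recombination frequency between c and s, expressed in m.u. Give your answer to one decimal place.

The two most frequent classes, c+ s+ (369) and c s (467), are the parental types, so the F1 was c+ s+ / c s.
The recombinant classes are c+ s and c s+: 210 + 240 = 450.
Recombination frequency = 450/1286 = 0.3499 ≈ 35.0%, i.e. 35.0 m.u.

35.0 m.u.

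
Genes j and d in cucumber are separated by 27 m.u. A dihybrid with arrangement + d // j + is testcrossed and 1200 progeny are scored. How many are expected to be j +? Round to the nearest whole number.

A map distance of 27 m.u. corresponds to a recombination frequency of 0.270.
The F1 is + d / j +, so j + is a parental gamete class with expected frequency (1 − r)/2 = 0.730/2 = 0.3650.
Expected number = 0.3650 × 1200 = 438.00 ≈ 438.

438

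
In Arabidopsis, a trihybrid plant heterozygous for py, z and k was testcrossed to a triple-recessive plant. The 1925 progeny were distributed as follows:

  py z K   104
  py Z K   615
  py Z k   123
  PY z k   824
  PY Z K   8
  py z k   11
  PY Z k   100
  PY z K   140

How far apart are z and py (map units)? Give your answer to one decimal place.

11.6 map units

The two most frequent reciprocal classes, PY z k and py Z K, are the parental types, so the F1 was PY z k / py Z K.
The two rarest classes, py z k and PY Z K, are the double crossovers. Comparing them with the parentals, only the py allele has switched, so py is the middle locus and the order is k – py – z.
Crossovers in the py–z interval produce the single-crossover classes PY Z k and py z K (100 + 104 = 204) plus the double crossovers (19).
RF(py–z) = (204 + 19) / 1925 = 223/1925 = 0.1158 → 11.6 map units.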